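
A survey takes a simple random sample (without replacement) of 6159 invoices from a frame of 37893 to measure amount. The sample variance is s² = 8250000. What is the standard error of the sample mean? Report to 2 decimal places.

33.49

Under SRS without replacement, Var(ȳ) = (1 − f)·s²/n with f = n/N = 6159/37893 = 0.16253662.
Var(ȳ) = (1 − 0.16253662)·8250000/6159 = 0.83746338·1339.5032 = 1121.7849.
SE(ȳ) = √(1121.7849) = 33.49.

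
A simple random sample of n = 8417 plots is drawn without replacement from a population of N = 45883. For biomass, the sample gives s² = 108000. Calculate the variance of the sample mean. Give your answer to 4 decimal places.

Under SRS without replacement, Var(ȳ) = (1 − f)·s²/n with f = n/N = 8417/45883 = 0.18344485.
Var(ȳ) = (1 − 0.18344485)·108000/8417 = 0.81655515·12.831175 = 10.477362.

10.4774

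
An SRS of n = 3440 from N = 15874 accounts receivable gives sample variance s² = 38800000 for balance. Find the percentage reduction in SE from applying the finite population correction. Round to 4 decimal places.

11.4961

f = n/N = 3440/15874 = 0.21670656.
SE_no-fpc = √(s²/n) = 106.20296; SE_fpc = √((1−f)s²/n) = 93.99373.
Ratio = √(1−f) = 0.88503866. Reduction = 100·(1 − 0.88503866) = 11.4961%.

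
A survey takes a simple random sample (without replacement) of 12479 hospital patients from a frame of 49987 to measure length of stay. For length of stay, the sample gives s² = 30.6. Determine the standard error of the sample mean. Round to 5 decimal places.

Under SRS without replacement, Var(ȳ) = (1 − f)·s²/n with f = n/N = 12479/49987 = 0.24964491.
Var(ȳ) = (1 − 0.24964491)·30.6/12479 = 0.75035509·0.0024521196 = 0.0018399604.
SE(ȳ) = √(0.0018399604) = 0.04289.

0.04289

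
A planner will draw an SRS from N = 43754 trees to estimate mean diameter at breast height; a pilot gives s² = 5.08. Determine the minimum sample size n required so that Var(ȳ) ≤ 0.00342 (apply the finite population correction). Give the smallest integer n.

1437

Without fpc, n₀ = s²/D = 5.08/0.00342 = 1485.3801.
With fpc, (1 − n/N)·s²/n ≤ D requires n ≥ n₀/(1 + n₀/N) = 1485.3801/(1 + 1485.3801/43754) = 1436.6094.
Rounding up, n = 1437.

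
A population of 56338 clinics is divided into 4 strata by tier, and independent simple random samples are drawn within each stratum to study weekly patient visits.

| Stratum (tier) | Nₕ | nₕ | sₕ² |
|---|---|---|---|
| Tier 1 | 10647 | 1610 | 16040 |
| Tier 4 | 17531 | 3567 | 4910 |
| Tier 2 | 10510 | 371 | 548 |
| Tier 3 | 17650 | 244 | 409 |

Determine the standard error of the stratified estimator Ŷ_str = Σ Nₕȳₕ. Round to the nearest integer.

Var(Ŷ_str) = Σₕ Nₕ²(1 − fₕ)sₕ²/nₕ.
Tier 1: 10647²·(1 − 1610/10647)·16040/1610 = 9.5858367 × 10^8.
Tier 4: 17531²·(1 − 3567/17531)·4910/3567 = 3.3697285 × 10^8.
Tier 2: 10510²·(1 − 371/10510)·548/371 = 1.5739991 × 10^8.
Tier 3: 17650²·(1 − 244/17650)·409/244 = 5.1496436 × 10^8.
Sum = 1.9679208 × 10^9.
SE = √(1.9679208 × 10^9) = 44361.

44361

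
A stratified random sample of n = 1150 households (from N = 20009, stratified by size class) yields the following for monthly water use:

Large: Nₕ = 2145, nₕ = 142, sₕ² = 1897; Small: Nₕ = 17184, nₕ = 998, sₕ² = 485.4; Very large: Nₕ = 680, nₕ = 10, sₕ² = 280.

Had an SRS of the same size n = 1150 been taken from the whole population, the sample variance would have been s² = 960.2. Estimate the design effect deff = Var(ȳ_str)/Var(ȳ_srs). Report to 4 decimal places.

0.6520

Var(ȳ_str) = Σ Wₕ²(1−fₕ)sₕ²/nₕ with Wₕ = Nₕ/20009:
  Large: (2145/20009)²·(1−142/2145)·1897/142 = 0.1433628
  Small: (17184/20009)²·(1−998/17184)·485.4/998 = 0.33789539
  Very large: (680/20009)²·(1−10/680)·280/10 = 0.031863317
  → Var(ȳ_str) = 0.51312151.
Var(ȳ_srs) = (1 − 1150/20009)·960.2/1150 = 0.78696812.
deff = 0.51312151 / 0.78696812 = 0.6520.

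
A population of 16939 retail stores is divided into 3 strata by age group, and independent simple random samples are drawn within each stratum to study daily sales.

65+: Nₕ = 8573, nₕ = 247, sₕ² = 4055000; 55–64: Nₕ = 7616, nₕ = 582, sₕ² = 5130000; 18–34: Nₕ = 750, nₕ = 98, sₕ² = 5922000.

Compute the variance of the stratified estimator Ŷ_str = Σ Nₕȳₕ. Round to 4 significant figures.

1.674 × 10^12

Var(Ŷ_str) = Σₕ Nₕ²(1 − fₕ)sₕ²/nₕ.
65+: 8573²·(1 − 247/8573)·4055000/247 = 1.171826 × 10^12.
55–64: 7616²·(1 − 582/7616)·5130000/582 = 4.721975 × 10^11.
18–34: 750²·(1 − 98/750)·5922000/98 = 2.9549571 × 10^10.
Sum = 1.6735731 × 10^12.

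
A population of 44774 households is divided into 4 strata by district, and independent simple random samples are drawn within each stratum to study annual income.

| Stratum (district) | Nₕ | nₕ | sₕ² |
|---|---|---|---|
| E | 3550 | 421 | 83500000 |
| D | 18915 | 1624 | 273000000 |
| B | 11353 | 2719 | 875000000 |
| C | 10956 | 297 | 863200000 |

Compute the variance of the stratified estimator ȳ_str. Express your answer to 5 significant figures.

213570

Var(ȳ_str) = Σₕ Wₕ²(1 − fₕ)sₕ²/nₕ with Wₕ = Nₕ/N, N = 44774.
E: Wₕ = 0.07928709; term = 0.07928709²·(1 − 0.11859155)·83500000/421 = 1098.9717.
D: Wₕ = 0.42245500; term = 0.42245500²·(1 − 0.08585778)·273000000/1624 = 27425.294.
B: Wₕ = 0.25356234; term = 0.25356234²·(1 − 0.23949617)·875000000/2719 = 15735.108.
C: Wₕ = 0.24469558; term = 0.24469558²·(1 − 0.02710843)·863200000/297 = 169305.74.
Sum = 213565.11.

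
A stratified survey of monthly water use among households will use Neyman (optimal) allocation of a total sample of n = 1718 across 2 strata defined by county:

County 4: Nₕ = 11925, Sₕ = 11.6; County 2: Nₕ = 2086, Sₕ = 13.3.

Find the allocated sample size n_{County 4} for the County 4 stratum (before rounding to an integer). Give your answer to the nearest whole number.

1431

Neyman allocation: nₕ = n·NₕSₕ / Σⱼ NⱼSⱼ.
Σ NⱼSⱼ = 11925·11.6 + 2086·13.3 = 166073.8.
n_{County 4} = 1718·11925·11.6 / 166073.8 = 1431.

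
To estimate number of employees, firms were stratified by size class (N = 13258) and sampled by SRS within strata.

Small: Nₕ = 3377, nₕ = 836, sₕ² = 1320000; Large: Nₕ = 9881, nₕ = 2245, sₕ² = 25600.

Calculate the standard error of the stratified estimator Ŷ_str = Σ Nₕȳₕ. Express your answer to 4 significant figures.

Var(Ŷ_str) = Σₕ Nₕ²(1 − fₕ)sₕ²/nₕ.
Small: 3377²·(1 − 836/3377)·1320000/836 = 1.3548879 × 10^10.
Large: 9881²·(1 − 2245/9881)·25600/2245 = 8.6038026 × 10^8.
Sum = 1.4409259 × 10^10.
SE = √(1.4409259 × 10^10) = 120000.

120000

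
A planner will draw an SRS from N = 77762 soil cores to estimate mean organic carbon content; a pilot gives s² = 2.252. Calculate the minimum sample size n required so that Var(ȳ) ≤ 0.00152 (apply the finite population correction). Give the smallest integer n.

1454

Without fpc, n₀ = s²/D = 2.252/0.00152 = 1481.5789.
With fpc, (1 − n/N)·s²/n ≤ D requires n ≥ n₀/(1 + n₀/N) = 1481.5789/(1 + 1481.5789/77762) = 1453.8785.
Rounding up, n = 1454.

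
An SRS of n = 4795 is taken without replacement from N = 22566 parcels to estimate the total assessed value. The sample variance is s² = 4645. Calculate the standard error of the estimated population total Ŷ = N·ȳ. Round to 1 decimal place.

Var(Ŷ) = N²·Var(ȳ) = N²·(1 − n/N)·s²/n.
f = 4795/22566 = 0.21248781; Var(ȳ) = 0.78751219·4645/4795 = 0.76287677.
Var(Ŷ) = 22566² · 0.76287677 = 3.8847543 × 10^8.
SE(Ŷ) = √(3.8847543 × 10^8) = 19709.8.

19709.8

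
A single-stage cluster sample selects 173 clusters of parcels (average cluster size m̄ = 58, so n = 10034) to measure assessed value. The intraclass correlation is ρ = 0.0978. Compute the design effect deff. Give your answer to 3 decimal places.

deff = 1 + (58 − 1)·0.0978 = 1 + 5.5746 = 6.5746.

6.575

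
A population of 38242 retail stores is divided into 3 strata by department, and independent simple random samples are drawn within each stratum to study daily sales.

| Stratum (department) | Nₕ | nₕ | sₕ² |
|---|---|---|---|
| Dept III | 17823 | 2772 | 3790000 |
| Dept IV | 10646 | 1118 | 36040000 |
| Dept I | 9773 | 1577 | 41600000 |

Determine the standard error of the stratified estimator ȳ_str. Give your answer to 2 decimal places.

Var(ȳ_str) = Σₕ Wₕ²(1 − fₕ)sₕ²/nₕ with Wₕ = Nₕ/N, N = 38242.
Dept III: Wₕ = 0.46605826; term = 0.46605826²·(1 − 0.15552937)·3790000/2772 = 250.79043.
Dept IV: Wₕ = 0.27838502; term = 0.27838502²·(1 − 0.10501597)·36040000/1118 = 2235.8877.
Dept I: Wₕ = 0.25555672; term = 0.25555672²·(1 − 0.16136294)·41600000/1577 = 1444.8085.
Sum = 3931.4866.
SE = √(3931.4866) = 62.70.

62.70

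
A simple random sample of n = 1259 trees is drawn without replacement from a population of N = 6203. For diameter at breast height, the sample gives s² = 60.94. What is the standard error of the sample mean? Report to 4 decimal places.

0.1964

Under SRS without replacement, Var(ȳ) = (1 − f)·s²/n with f = n/N = 1259/6203 = 0.20296631.
Var(ȳ) = (1 − 0.20296631)·60.94/1259 = 0.79703369·0.048403495 = 0.038579216.
SE(ȳ) = √(0.038579216) = 0.1964.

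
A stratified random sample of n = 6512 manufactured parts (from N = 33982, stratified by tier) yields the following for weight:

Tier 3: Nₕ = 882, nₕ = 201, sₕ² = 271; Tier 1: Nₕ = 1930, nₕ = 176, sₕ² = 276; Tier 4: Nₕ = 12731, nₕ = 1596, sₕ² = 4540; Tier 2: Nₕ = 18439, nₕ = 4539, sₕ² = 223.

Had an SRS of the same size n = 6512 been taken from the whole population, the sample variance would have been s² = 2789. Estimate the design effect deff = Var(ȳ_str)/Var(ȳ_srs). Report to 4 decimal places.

Var(ȳ_str) = Σ Wₕ²(1−fₕ)sₕ²/nₕ with Wₕ = Nₕ/33982:
  Tier 3: (882/33982)²·(1−201/882)·271/201 = 7.0127936 × 10^-4
  Tier 1: (1930/33982)²·(1−176/1930)·276/176 = 0.0045971158
  Tier 4: (12731/33982)²·(1−1596/12731)·4540/1596 = 0.34920289
  Tier 2: (18439/33982)²·(1−4539/18439)·223/4539 = 0.01090433
  → Var(ȳ_str) = 0.36540562.
Var(ȳ_srs) = (1 − 6512/33982)·2789/6512 = 0.34621338.
deff = 0.36540562 / 0.34621338 = 1.0554.

1.0554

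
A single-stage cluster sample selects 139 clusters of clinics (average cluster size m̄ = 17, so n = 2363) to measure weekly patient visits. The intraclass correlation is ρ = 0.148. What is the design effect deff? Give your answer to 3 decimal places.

3.368

deff = 1 + (17 − 1)·0.148 = 1 + 2.368 = 3.368.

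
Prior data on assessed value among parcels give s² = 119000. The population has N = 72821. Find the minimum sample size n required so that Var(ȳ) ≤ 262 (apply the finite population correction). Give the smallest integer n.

Without fpc, n₀ = s²/D = 119000/262 = 454.1985.
With fpc, (1 − n/N)·s²/n ≤ D requires n ≥ n₀/(1 + n₀/N) = 454.1985/(1 + 454.1985/72821) = 451.3831.
Rounding up, n = 452.

452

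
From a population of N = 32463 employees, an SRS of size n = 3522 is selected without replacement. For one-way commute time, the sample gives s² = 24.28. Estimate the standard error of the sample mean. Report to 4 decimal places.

0.0784

Under SRS without replacement, Var(ȳ) = (1 − f)·s²/n with f = n/N = 3522/32463 = 0.10849275.
Var(ȳ) = (1 − 0.10849275)·24.28/3522 = 0.89150725·0.0068938103 = 0.0061458819.
SE(ȳ) = √(0.0061458819) = 0.0784.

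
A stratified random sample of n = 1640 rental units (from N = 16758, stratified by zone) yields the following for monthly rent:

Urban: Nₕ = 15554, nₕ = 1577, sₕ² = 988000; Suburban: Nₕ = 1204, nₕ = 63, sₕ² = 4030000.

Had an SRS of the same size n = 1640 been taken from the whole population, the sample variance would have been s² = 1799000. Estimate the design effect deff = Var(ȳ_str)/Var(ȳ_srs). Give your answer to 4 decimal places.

0.8063

Var(ȳ_str) = Σ Wₕ²(1−fₕ)sₕ²/nₕ with Wₕ = Nₕ/16758:
  Urban: (15554/16758)²·(1−1577/15554)·988000/1577 = 484.99464
  Suburban: (1204/16758)²·(1−63/1204)·4030000/63 = 312.91923
  → Var(ȳ_str) = 797.91387.
Var(ȳ_srs) = (1 − 1640/16758)·1799000/1640 = 989.59951.
deff = 797.91387 / 989.59951 = 0.8063.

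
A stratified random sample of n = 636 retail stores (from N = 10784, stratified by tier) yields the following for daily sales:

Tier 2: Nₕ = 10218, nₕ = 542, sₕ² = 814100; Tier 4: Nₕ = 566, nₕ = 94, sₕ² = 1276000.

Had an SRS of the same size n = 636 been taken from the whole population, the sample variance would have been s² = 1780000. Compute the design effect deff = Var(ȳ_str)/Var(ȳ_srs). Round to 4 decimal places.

0.4967

Var(ȳ_str) = Σ Wₕ²(1−fₕ)sₕ²/nₕ with Wₕ = Nₕ/10784:
  Tier 2: (10218/10784)²·(1−542/10218)·814100/542 = 1276.9693
  Tier 4: (566/10784)²·(1−94/566)·1276000/94 = 31.183258
  → Var(ȳ_str) = 1308.1526.
Var(ȳ_srs) = (1 − 636/10784)·1780000/636 = 2633.6828.
deff = 1308.1526 / 2633.6828 = 0.4967.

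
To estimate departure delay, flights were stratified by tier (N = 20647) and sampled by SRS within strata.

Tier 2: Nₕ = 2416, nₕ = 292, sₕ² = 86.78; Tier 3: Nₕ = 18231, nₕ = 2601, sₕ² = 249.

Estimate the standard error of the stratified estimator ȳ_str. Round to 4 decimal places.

0.2599

Var(ȳ_str) = Σₕ Wₕ²(1 − fₕ)sₕ²/nₕ with Wₕ = Nₕ/N, N = 20647.
Tier 2: Wₕ = 0.11701458; term = 0.11701458²·(1 − 0.12086093)·86.78/292 = 0.0035774562.
Tier 3: Wₕ = 0.88298542; term = 0.88298542²·(1 − 0.14266908)·249/2601 = 0.063990359.
Sum = 0.067567815.
SE = √(0.067567815) = 0.2599.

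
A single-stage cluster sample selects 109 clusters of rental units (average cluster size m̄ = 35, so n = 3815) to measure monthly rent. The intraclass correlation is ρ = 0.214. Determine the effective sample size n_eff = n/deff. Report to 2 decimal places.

460.97

deff = 1 + (35 − 1)·0.214 = 1 + 7.276 = 8.276.
n_eff = 3815 / 8.276 = 460.97.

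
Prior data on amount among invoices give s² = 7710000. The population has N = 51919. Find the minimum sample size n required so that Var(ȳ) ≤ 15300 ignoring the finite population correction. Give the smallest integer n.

504

Without fpc, n₀ = s²/D = 7710000/15300 = 503.9216.
Rounding up, n = 504.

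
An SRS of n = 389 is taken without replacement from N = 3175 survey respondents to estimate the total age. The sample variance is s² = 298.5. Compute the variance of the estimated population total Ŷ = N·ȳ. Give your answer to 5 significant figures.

Var(Ŷ) = N²·Var(ȳ) = N²·(1 − n/N)·s²/n.
f = 389/3175 = 0.12251969; Var(ȳ) = 0.87748031·298.5/389 = 0.67333644.
Var(Ŷ) = 3175² · 0.67333644 = 6.7876522 × 10^6.

6.7877 × 10^6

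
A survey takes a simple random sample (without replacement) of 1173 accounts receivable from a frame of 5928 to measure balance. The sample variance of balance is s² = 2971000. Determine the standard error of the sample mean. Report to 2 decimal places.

45.07

Under SRS without replacement, Var(ȳ) = (1 − f)·s²/n with f = n/N = 1173/5928 = 0.19787449.
Var(ȳ) = (1 − 0.19787449)·2971000/1173 = 0.80212551·2532.8218 = 2031.641.
SE(ȳ) = √(2031.641) = 45.07.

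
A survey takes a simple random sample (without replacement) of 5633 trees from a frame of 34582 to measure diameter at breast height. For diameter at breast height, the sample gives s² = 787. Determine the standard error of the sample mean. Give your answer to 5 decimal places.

0.34199

Under SRS without replacement, Var(ȳ) = (1 − f)·s²/n with f = n/N = 5633/34582 = 0.16288821.
Var(ȳ) = (1 − 0.16288821)·787/5633 = 0.83711179·0.13971241 = 0.11695491.
SE(ȳ) = √(0.11695491) = 0.34199.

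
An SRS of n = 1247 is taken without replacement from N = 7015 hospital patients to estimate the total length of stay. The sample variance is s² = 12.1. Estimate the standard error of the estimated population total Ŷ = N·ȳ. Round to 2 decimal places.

626.59

Var(Ŷ) = N²·Var(ȳ) = N²·(1 − n/N)·s²/n.
f = 1247/7015 = 0.17776194; Var(ȳ) = 0.82223806·12.1/1247 = 0.0079784126.
Var(Ŷ) = 7015² · 0.0079784126 = 392619.48.
SE(Ŷ) = √(392619.48) = 626.59.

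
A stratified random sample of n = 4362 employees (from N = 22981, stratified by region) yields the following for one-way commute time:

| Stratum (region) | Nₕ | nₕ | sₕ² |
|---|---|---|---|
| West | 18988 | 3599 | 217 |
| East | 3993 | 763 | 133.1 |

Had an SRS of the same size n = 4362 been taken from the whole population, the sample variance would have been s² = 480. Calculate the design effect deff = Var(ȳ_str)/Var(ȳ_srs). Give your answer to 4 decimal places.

Var(ȳ_str) = Σ Wₕ²(1−fₕ)sₕ²/nₕ with Wₕ = Nₕ/22981:
  West: (18988/22981)²·(1−3599/18988)·217/3599 = 0.033360278
  East: (3993/22981)²·(1−763/3993)·133.1/763 = 0.0042600775
  → Var(ȳ_str) = 0.037620356.
Var(ȳ_srs) = (1 − 4362/22981)·480/4362 = 0.089154446.
deff = 0.037620356 / 0.089154446 = 0.4220.

0.4220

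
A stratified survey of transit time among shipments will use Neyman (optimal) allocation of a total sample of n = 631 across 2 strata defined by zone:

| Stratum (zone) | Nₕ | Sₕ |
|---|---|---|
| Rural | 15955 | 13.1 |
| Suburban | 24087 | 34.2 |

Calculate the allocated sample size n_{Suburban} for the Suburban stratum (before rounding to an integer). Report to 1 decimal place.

503.3

Neyman allocation: nₕ = n·NₕSₕ / Σⱼ NⱼSⱼ.
Σ NⱼSⱼ = 15955·13.1 + 24087·34.2 = 1.0327859 × 10^6.
n_{Suburban} = 631·24087·34.2 / (1.0327859 × 10^6) = 503.3.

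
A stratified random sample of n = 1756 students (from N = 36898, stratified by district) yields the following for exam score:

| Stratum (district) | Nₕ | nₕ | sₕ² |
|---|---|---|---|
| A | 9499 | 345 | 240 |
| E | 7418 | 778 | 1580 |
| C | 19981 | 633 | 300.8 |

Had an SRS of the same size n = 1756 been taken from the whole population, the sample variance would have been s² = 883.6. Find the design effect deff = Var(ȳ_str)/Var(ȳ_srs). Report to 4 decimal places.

0.5276

Var(ȳ_str) = Σ Wₕ²(1−fₕ)sₕ²/nₕ with Wₕ = Nₕ/36898:
  A: (9499/36898)²·(1−345/9499)·240/345 = 0.044429895
  E: (7418/36898)²·(1−778/7418)·1580/778 = 0.073472826
  C: (19981/36898)²·(1−633/19981)·300.8/633 = 0.13493412
  → Var(ȳ_str) = 0.25283684.
Var(ȳ_srs) = (1 − 1756/36898)·883.6/1756 = 0.47924197.
deff = 0.25283684 / 0.47924197 = 0.5276.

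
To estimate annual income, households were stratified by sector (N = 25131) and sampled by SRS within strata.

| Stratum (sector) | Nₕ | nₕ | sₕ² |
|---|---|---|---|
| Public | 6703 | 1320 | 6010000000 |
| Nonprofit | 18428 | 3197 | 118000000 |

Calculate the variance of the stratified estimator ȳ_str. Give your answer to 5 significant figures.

276520

Var(ȳ_str) = Σₕ Wₕ²(1 − fₕ)sₕ²/nₕ with Wₕ = Nₕ/N, N = 25131.
Public: Wₕ = 0.26672237; term = 0.26672237²·(1 − 0.19692675)·6010000000/1320 = 260120.51.
Nonprofit: Wₕ = 0.73327763; term = 0.73327763²·(1 − 0.17348600)·118000000/3197 = 16403.12.
Sum = 276523.63.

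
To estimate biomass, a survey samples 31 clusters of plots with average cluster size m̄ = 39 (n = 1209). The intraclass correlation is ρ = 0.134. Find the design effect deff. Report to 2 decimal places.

6.09

deff = 1 + (39 − 1)·0.134 = 1 + 5.092 = 6.092.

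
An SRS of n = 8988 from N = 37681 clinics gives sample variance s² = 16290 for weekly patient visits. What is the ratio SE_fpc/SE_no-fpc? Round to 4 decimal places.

0.8726

f = n/N = 8988/37681 = 0.23852870.
SE_no-fpc = √(s²/n) = 1.3462602; SE_fpc = √((1−f)s²/n) = 1.1747779.
Ratio = √(1−f) = 0.87262323.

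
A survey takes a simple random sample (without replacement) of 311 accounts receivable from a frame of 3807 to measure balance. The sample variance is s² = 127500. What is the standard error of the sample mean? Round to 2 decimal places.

Under SRS without replacement, Var(ȳ) = (1 − f)·s²/n with f = n/N = 311/3807 = 0.08169162.
Var(ȳ) = (1 − 0.08169162)·127500/311 = 0.91830838·409.96785 = 376.47691.
SE(ȳ) = √(376.47691) = 19.40.

19.40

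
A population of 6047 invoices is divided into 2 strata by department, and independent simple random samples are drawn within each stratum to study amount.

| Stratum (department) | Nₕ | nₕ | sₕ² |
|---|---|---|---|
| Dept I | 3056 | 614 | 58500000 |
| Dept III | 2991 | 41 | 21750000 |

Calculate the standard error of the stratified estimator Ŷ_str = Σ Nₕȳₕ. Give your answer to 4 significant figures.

Var(Ŷ_str) = Σₕ Nₕ²(1 − fₕ)sₕ²/nₕ.
Dept I: 3056²·(1 − 614/3056)·58500000/614 = 7.1102767 × 10^11.
Dept III: 2991²·(1 − 41/2991)·21750000/41 = 4.6807326 × 10^12.
Sum = 5.3917603 × 10^12.
SE = √(5.3917603 × 10^12) = 2.322 × 10^6.

2.322 × 10^6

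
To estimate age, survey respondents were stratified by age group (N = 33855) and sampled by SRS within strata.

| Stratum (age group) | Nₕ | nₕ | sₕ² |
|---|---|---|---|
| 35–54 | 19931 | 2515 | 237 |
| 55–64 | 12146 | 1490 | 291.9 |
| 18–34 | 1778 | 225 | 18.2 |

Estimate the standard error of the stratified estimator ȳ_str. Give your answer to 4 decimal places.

0.2255

Var(ȳ_str) = Σₕ Wₕ²(1 − fₕ)sₕ²/nₕ with Wₕ = Nₕ/N, N = 33855.
35–54: Wₕ = 0.58871659; term = 0.58871659²·(1 − 0.12618534)·237/2515 = 0.028539228.
55–64: Wₕ = 0.35876532; term = 0.35876532²·(1 − 0.12267413)·291.9/1490 = 0.02212227.
18–34: Wₕ = 0.05251809; term = 0.05251809²·(1 − 0.12654668)·18.2/225 = 1.9487066 × 10^-4.
Sum = 0.050856369.
SE = √(0.050856369) = 0.2255.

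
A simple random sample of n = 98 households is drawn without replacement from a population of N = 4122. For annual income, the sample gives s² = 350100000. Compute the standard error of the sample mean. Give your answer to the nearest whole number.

1867

Under SRS without replacement, Var(ȳ) = (1 − f)·s²/n with f = n/N = 98/4122 = 0.02377487.
Var(ȳ) = (1 − 0.02377487)·350100000/98 = 0.97622513·3.572449 × 10^6 = 3.4875145 × 10^6.
SE(ȳ) = √(3.4875145 × 10^6) = 1867.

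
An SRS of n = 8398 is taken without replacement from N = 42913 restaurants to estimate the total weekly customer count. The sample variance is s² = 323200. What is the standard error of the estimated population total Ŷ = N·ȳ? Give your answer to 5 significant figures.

Var(Ŷ) = N²·Var(ȳ) = N²·(1 − n/N)·s²/n.
f = 8398/42913 = 0.19569827; Var(ȳ) = 0.80430173·323200/8398 = 30.953836.
Var(Ŷ) = 42913² · 30.953836 = 5.700228 × 10^10.
SE(Ŷ) = √(5.700228 × 10^10) = 238750.

238750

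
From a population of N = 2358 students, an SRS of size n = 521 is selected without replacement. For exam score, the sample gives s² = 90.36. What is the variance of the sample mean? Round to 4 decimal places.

Under SRS without replacement, Var(ȳ) = (1 − f)·s²/n with f = n/N = 521/2358 = 0.22094996.
Var(ȳ) = (1 − 0.22094996)·90.36/521 = 0.77905004·0.1734357 = 0.13511509.

0.1351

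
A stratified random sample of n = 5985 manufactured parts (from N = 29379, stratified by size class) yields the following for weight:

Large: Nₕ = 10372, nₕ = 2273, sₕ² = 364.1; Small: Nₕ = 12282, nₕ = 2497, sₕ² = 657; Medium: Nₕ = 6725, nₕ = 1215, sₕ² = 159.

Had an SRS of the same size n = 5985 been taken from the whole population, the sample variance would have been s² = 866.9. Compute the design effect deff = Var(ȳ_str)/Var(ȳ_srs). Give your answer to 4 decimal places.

0.5015

Var(ȳ_str) = Σ Wₕ²(1−fₕ)sₕ²/nₕ with Wₕ = Nₕ/29379:
  Large: (10372/29379)²·(1−2273/10372)·364.1/2273 = 0.015589821
  Small: (12282/29379)²·(1−2497/12282)·657/2497 = 0.036635551
  Medium: (6725/29379)²·(1−1215/6725)·159/1215 = 0.0056181162
  → Var(ȳ_str) = 0.057843488.
Var(ȳ_srs) = (1 − 5985/29379)·866.9/5985 = 0.11533798.
deff = 0.057843488 / 0.11533798 = 0.5015.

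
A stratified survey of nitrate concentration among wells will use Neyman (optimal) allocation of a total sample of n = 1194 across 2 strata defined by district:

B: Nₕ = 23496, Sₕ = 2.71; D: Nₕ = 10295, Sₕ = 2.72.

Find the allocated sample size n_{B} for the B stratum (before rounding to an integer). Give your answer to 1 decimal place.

829.3

Neyman allocation: nₕ = n·NₕSₕ / Σⱼ NⱼSⱼ.
Σ NⱼSⱼ = 23496·2.71 + 10295·2.72 = 91676.56.
n_{B} = 1194·23496·2.71 / 91676.56 = 829.3.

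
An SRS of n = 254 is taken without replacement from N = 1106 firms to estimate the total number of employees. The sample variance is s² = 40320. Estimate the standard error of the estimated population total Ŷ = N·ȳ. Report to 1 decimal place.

12230.4

Var(Ŷ) = N²·Var(ȳ) = N²·(1 − n/N)·s²/n.
f = 254/1106 = 0.22965642; Var(ȳ) = 0.77034358·40320/254 = 122.28446.
Var(Ŷ) = 1106² · 122.28446 = 1.4958275 × 10^8.
SE(Ŷ) = √(1.4958275 × 10^8) = 12230.4.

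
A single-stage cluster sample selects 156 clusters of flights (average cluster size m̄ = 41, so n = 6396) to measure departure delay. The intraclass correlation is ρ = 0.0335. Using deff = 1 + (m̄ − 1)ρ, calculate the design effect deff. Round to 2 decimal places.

2.34

deff = 1 + (41 − 1)·0.0335 = 1 + 1.34 = 2.34.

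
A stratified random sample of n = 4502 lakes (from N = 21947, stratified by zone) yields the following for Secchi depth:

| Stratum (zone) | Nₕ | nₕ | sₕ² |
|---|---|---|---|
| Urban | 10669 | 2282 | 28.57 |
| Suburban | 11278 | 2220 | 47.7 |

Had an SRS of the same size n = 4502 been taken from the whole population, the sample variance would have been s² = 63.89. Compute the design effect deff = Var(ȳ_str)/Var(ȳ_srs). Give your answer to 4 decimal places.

0.6102

Var(ȳ_str) = Σ Wₕ²(1−fₕ)sₕ²/nₕ with Wₕ = Nₕ/21947:
  Urban: (10669/21947)²·(1−2282/10669)·28.57/2282 = 0.0023258121
  Suburban: (11278/21947)²·(1−2220/11278)·47.7/2220 = 0.0045570048
  → Var(ȳ_str) = 0.0068828169.
Var(ȳ_srs) = (1 − 4502/21947)·63.89/4502 = 0.011280366.
deff = 0.0068828169 / 0.011280366 = 0.6102.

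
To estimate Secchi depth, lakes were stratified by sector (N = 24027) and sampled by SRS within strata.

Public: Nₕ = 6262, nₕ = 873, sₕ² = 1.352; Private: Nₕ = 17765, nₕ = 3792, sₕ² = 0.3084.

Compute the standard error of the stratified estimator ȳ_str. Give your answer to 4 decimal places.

0.0112

Var(ȳ_str) = Σₕ Wₕ²(1 − fₕ)sₕ²/nₕ with Wₕ = Nₕ/N, N = 24027.
Public: Wₕ = 0.26062347; term = 0.26062347²·(1 − 0.13941233)·1.352/873 = 9.0528349 × 10^-5.
Private: Wₕ = 0.73937653; term = 0.73937653²·(1 − 0.21345342)·0.3084/3792 = 3.4970498 × 10^-5.
Sum = 1.2549885 × 10^-4.
SE = √(1.2549885 × 10^-4) = 0.0112.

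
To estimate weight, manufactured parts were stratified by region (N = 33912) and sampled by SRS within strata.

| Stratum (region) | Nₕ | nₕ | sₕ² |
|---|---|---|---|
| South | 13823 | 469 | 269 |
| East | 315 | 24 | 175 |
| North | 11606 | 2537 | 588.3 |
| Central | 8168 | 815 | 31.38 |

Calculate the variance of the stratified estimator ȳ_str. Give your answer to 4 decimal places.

Var(ȳ_str) = Σₕ Wₕ²(1 − fₕ)sₕ²/nₕ with Wₕ = Nₕ/N, N = 33912.
South: Wₕ = 0.40761382; term = 0.40761382²·(1 − 0.03392896)·269/469 = 0.092063252.
East: Wₕ = 0.00928875; term = 0.00928875²·(1 − 0.07619048)·175/24 = 5.8119724 × 10^-4.
North: Wₕ = 0.34223874; term = 0.34223874²·(1 − 0.21859383)·588.3/2537 = 0.021223331.
Central: Wₕ = 0.24085869; term = 0.24085869²·(1 − 0.09977963)·31.38/815 = 0.0020107997.
Sum = 0.11587858.

0.1159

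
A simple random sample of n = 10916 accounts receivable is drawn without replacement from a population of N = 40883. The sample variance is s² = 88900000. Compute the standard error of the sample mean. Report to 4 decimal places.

Under SRS without replacement, Var(ȳ) = (1 − f)·s²/n with f = n/N = 10916/40883 = 0.26700585.
Var(ȳ) = (1 − 0.26700585)·88900000/10916 = 0.73299415·8144.0088 = 5969.5108.
SE(ȳ) = √(5969.5108) = 77.2626.

77.2626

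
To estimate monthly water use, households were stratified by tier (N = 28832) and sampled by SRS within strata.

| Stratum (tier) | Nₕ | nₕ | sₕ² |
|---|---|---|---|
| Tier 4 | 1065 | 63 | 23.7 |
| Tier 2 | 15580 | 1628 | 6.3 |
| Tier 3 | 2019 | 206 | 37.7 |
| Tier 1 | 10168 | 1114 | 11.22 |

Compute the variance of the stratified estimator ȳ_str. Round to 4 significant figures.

Var(ȳ_str) = Σₕ Wₕ²(1 − fₕ)sₕ²/nₕ with Wₕ = Nₕ/N, N = 28832.
Tier 4: Wₕ = 0.03693812; term = 0.03693812²·(1 − 0.05915493)·23.7/63 = 4.8292044 × 10^-4.
Tier 2: Wₕ = 0.54037181; term = 0.54037181²·(1 − 0.10449294)·6.3/1628 = 0.0010119068.
Tier 3: Wₕ = 0.07002636; term = 0.07002636²·(1 − 0.10203071)·37.7/206 = 8.0585836 × 10^-4.
Tier 1: Wₕ = 0.35266371; term = 0.35266371²·(1 − 0.10955940)·11.22/1114 = 0.001115409.
Sum = 0.0034160946.

0.003416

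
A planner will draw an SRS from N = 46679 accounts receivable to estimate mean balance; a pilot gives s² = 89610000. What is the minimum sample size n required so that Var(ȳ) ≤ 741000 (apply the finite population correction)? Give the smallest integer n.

121

Without fpc, n₀ = s²/D = 89610000/741000 = 120.9312.
With fpc, (1 − n/N)·s²/n ≤ D requires n ≥ n₀/(1 + n₀/N) = 120.9312/(1 + 120.9312/46679) = 120.6187.
Rounding up, n = 121.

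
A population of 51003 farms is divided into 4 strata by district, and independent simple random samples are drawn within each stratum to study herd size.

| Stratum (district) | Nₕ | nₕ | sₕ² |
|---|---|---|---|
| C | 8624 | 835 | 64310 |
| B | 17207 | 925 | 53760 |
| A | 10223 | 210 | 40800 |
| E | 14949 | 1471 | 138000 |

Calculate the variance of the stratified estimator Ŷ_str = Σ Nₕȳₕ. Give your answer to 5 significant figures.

6.0246 × 10^10

Var(Ŷ_str) = Σₕ Nₕ²(1 − fₕ)sₕ²/nₕ.
C: 8624²·(1 − 835/8624)·64310/835 = 5.1734766 × 10^9.
B: 17207²·(1 − 925/17207)·53760/925 = 1.6282851 × 10^10.
A: 10223²·(1 − 210/10223)·40800/210 = 1.9887649 × 10^10.
E: 14949²·(1 − 1471/14949)·138000/1471 = 1.8901837 × 10^10.
Sum = 6.0245814 × 10^10.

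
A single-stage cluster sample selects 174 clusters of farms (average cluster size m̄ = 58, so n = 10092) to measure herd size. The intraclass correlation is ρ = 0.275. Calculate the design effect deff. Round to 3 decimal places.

deff = 1 + (58 − 1)·0.275 = 1 + 15.675 = 16.675.

16.675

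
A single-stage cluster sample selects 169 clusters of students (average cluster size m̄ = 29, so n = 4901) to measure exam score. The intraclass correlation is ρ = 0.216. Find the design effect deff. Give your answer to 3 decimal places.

7.048

deff = 1 + (29 − 1)·0.216 = 1 + 6.048 = 7.048.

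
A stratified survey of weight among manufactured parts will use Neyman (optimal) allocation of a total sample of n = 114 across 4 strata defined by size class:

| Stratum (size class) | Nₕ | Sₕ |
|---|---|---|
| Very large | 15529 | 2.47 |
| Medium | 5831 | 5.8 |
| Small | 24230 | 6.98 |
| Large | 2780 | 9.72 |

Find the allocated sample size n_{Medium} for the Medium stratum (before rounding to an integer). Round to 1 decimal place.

14.4

Neyman allocation: nₕ = n·NₕSₕ / Σⱼ NⱼSⱼ.
Σ NⱼSⱼ = 15529·2.47 + 5831·5.8 + 24230·6.98 + 2780·9.72 = 268323.43.
n_{Medium} = 114·5831·5.8 / 268323.43 = 14.4.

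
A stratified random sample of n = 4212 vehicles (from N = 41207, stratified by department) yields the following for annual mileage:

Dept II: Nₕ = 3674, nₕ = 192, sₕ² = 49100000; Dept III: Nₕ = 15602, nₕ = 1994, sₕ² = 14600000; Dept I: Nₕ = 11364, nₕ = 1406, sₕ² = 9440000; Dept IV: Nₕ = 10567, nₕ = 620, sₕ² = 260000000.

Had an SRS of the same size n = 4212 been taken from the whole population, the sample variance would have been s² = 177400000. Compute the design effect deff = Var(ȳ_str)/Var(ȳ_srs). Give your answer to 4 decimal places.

Var(ȳ_str) = Σ Wₕ²(1−fₕ)sₕ²/nₕ with Wₕ = Nₕ/41207:
  Dept II: (3674/41207)²·(1−192/3674)·49100000/192 = 1926.6649
  Dept III: (15602/41207)²·(1−1994/15602)·14600000/1994 = 915.50407
  Dept I: (11364/41207)²·(1−1406/11364)·9440000/1406 = 447.45362
  Dept IV: (10567/41207)²·(1−620/10567)·260000000/620 = 25958.733
  → Var(ȳ_str) = 29248.356.
Var(ȳ_srs) = (1 − 4212/41207)·177400000/4212 = 37812.665.
deff = 29248.356 / 37812.665 = 0.7735.

0.7735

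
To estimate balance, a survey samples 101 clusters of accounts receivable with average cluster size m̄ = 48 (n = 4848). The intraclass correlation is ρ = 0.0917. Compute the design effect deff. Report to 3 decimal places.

5.310

deff = 1 + (48 − 1)·0.0917 = 1 + 4.3099 = 5.3099.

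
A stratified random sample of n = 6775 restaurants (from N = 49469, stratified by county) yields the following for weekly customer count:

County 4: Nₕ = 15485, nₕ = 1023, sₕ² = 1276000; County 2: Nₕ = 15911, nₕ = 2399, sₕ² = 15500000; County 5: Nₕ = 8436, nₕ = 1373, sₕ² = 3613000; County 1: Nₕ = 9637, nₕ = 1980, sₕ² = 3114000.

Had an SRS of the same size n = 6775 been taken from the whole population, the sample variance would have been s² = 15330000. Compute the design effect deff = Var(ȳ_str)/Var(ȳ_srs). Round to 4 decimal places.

0.4062

Var(ȳ_str) = Σ Wₕ²(1−fₕ)sₕ²/nₕ with Wₕ = Nₕ/49469:
  County 4: (15485/49469)²·(1−1023/15485)·1276000/1023 = 114.14275
  County 2: (15911/49469)²·(1−2399/15911)·15500000/2399 = 567.61296
  County 5: (8436/49469)²·(1−1373/8436)·3613000/1373 = 64.070327
  County 1: (9637/49469)²·(1−1980/9637)·3114000/1980 = 47.422851
  → Var(ȳ_str) = 793.24889.
Var(ȳ_srs) = (1 − 6775/49469)·15330000/6775 = 1952.8396.
deff = 793.24889 / 1952.8396 = 0.4062.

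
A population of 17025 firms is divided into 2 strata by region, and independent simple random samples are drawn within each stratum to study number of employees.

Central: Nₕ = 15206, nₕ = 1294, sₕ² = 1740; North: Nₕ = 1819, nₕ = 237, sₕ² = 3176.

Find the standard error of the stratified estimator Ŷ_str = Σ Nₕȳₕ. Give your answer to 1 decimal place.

Var(Ŷ_str) = Σₕ Nₕ²(1 − fₕ)sₕ²/nₕ.
Central: 15206²·(1 − 1294/15206)·1740/1294 = 2.844589 × 10^8.
North: 1819²·(1 − 237/1819)·3176/237 = 3.8563046 × 10^7.
Sum = 3.2302195 × 10^8.
SE = √(3.2302195 × 10^8) = 17972.8.

17972.8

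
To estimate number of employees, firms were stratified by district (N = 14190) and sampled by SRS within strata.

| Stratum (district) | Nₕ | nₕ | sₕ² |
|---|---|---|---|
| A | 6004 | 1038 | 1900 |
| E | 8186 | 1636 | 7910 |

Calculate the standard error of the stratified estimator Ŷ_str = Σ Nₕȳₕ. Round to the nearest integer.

17715

Var(Ŷ_str) = Σₕ Nₕ²(1 − fₕ)sₕ²/nₕ.
A: 6004²·(1 − 1038/6004)·1900/1038 = 5.4576244 × 10^7.
E: 8186²·(1 − 1636/8186)·7910/1636 = 2.5924251 × 10^8.
Sum = 3.1381875 × 10^8.
SE = √(3.1381875 × 10^8) = 17715.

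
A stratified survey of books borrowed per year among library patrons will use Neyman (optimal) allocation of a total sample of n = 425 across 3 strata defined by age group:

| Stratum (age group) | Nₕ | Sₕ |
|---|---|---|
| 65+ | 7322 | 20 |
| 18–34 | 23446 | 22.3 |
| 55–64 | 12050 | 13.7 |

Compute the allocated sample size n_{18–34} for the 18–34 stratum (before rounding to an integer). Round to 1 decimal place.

266.3

Neyman allocation: nₕ = n·NₕSₕ / Σⱼ NⱼSⱼ.
Σ NⱼSⱼ = 7322·20 + 23446·22.3 + 12050·13.7 = 834370.8.
n_{18–34} = 425·23446·22.3 / 834370.8 = 266.3.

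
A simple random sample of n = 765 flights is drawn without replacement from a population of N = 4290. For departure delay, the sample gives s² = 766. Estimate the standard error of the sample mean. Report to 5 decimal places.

0.90706

Under SRS without replacement, Var(ȳ) = (1 − f)·s²/n with f = n/N = 765/4290 = 0.17832168.
Var(ȳ) = (1 − 0.17832168)·766/765 = 0.82167832·1.0013072 = 0.82275241.
SE(ȳ) = √(0.82275241) = 0.90706.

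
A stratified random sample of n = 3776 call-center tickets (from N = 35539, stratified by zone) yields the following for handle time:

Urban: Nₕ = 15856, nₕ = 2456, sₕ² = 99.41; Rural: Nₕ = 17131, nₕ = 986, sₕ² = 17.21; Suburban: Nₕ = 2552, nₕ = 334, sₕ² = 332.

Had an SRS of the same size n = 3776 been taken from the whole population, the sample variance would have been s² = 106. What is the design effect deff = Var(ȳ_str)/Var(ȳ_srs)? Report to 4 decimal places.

Var(ȳ_str) = Σ Wₕ²(1−fₕ)sₕ²/nₕ with Wₕ = Nₕ/35539:
  Urban: (15856/35539)²·(1−2456/15856)·99.41/2456 = 0.0068091004
  Rural: (17131/35539)²·(1−986/17131)·17.21/986 = 0.003822208
  Suburban: (2552/35539)²·(1−334/2552)·332/334 = 0.0044547509
  → Var(ȳ_str) = 0.015086059.
Var(ȳ_srs) = (1 − 3776/35539)·106/3776 = 0.025089395.
deff = 0.015086059 / 0.025089395 = 0.6013.

0.6013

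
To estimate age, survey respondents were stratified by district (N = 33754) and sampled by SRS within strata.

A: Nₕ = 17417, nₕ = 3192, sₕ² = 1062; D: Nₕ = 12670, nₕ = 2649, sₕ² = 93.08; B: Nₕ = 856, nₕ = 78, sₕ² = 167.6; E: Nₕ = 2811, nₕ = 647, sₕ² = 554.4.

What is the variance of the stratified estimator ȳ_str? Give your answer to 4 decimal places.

0.0821

Var(ȳ_str) = Σₕ Wₕ²(1 − fₕ)sₕ²/nₕ with Wₕ = Nₕ/N, N = 33754.
A: Wₕ = 0.51599810; term = 0.51599810²·(1 − 0.18326922)·1062/3192 = 0.072349706.
D: Wₕ = 0.37536292; term = 0.37536292²·(1 − 0.20907656)·93.08/2649 = 0.0039157197.
B: Wₕ = 0.02535996; term = 0.02535996²·(1 − 0.09112150)·167.6/78 = 0.0012559787.
E: Wₕ = 0.08327902; term = 0.08327902²·(1 − 0.23016720)·554.4/647 = 0.0045749521.
Sum = 0.082096357.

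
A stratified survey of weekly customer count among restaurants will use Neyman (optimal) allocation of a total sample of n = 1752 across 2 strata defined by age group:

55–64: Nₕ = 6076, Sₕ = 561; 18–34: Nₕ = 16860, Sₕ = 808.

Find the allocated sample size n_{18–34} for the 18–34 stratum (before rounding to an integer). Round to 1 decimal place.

1401.4

Neyman allocation: nₕ = n·NₕSₕ / Σⱼ NⱼSⱼ.
Σ NⱼSⱼ = 6076·561 + 16860·808 = 1.7031516 × 10^7.
n_{18–34} = 1752·16860·808 / (1.7031516 × 10^7) = 1401.4.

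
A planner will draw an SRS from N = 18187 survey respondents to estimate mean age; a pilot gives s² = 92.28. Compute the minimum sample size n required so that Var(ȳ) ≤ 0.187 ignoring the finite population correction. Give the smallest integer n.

Without fpc, n₀ = s²/D = 92.28/0.187 = 493.4759.
Rounding up, n = 494.

494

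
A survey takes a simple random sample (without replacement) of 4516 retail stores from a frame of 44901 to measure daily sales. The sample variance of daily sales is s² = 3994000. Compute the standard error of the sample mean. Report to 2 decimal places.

28.20

Under SRS without replacement, Var(ȳ) = (1 − f)·s²/n with f = n/N = 4516/44901 = 0.10057682.
Var(ȳ) = (1 − 0.10057682)·3994000/4516 = 0.89942318·884.41098 = 795.45973.
SE(ȳ) = √(795.45973) = 28.20.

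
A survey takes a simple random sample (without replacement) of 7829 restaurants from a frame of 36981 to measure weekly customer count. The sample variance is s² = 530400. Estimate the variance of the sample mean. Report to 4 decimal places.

Under SRS without replacement, Var(ȳ) = (1 − f)·s²/n with f = n/N = 7829/36981 = 0.21170331.
Var(ȳ) = (1 − 0.21170331)·530400/7829 = 0.78829669·67.748116 = 53.405616.

53.4056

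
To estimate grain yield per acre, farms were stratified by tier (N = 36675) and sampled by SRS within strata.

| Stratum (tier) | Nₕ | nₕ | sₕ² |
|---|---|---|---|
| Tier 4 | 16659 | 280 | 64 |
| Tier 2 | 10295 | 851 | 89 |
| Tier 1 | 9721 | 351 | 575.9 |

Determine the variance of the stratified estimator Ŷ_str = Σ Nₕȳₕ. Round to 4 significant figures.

2.220 × 10^8

Var(Ŷ_str) = Σₕ Nₕ²(1 − fₕ)sₕ²/nₕ.
Tier 4: 16659²·(1 − 280/16659)·64/280 = 6.2367488 × 10^7.
Tier 2: 10295²·(1 − 851/10295)·89/851 = 1.0168169 × 10^7.
Tier 1: 9721²·(1 − 351/9721)·575.9/351 = 1.4944813 × 10^8.
Sum = 2.2198379 × 10^8.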